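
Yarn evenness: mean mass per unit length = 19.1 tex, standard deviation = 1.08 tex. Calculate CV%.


Formula: CV% = (standard deviation / mean) * 100
Step 1: Ratio = 1.08 / 19.1 = 0.056545
Step 2: CV% = 0.056545 * 100 = 5.6545% ≈ 5.7%

5.7%


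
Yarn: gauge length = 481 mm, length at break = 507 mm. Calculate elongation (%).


Formula: Elongation (%) = ((L_break - L0) / L0) * 100
Step 1: Extension = 507 - 481 = 26 mm
Step 2: Elongation = (26 / 481) * 100
Step 3: Elongation = 0.054054 * 100 = 5.4054% ≈ 5.4%

5.4%


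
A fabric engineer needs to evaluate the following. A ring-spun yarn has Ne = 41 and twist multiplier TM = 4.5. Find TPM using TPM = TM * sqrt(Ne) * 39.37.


Formula: TPM = TM * sqrt(Ne) * 39.37
Step 1: sqrt(Ne) = sqrt(41) = 6.4031
Step 2: TM * sqrt(Ne) = 4.5 * 6.4031 = 28.814
Step 3: TPM = 28.814 * 39.37 = 1134 twists/m

1134 twists/m


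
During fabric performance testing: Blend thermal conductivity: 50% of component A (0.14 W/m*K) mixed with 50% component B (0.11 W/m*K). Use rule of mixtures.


Formula: Blend property = (fraction_A * property_A) + (fraction_B * property_B)
Step 1: Contribution A = 50/100 * 0.14 W/m*K = 0.07 W/m*K
Step 2: Contribution B = 50/100 * 0.11 W/m*K = 0.055 W/m*K
Step 3: Blend thermal conductivity = 0.07 + 0.055 = 0.125 W/m*K

0.125 W/m*K


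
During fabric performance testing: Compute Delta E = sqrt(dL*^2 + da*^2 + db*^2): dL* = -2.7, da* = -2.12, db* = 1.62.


Formula: Delta E = sqrt(dL*^2 + da*^2 + db*^2)
Step 1: dL*^2 = (-2.7)^2 = 7.29
Step 2: da*^2 = (-2.12)^2 = 4.4944
Step 3: db*^2 = 1.62^2 = 2.6244
Step 4: Sum = 7.29 + 4.4944 + 2.6244 = 14.4088
Step 5: Delta E = sqrt(14.4088) = 3.8

3.8 Delta E


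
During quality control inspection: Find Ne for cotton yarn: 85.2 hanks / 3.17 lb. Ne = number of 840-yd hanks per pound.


Formula: Ne = hanks / mass_lb
Substituting: Ne = 85.2 / 3.17
Ne = 26.9

26.9 Ne


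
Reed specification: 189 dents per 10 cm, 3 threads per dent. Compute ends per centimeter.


Formula: EPC = (dents per 10 cm * ends per dent) / 10
Step 1: Total ends per 10 cm = 189 * 3 = 567
Step 2: EPC = 567 / 10 = 56.7 ends/cm

56.7 ends/cm


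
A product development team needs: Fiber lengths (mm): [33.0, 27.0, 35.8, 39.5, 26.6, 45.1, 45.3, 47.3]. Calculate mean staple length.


Formula: Mean = sum of lengths / count
Sum = 33.0 + 27.0 + 35.8 + 39.5 + 26.6 + 45.1 + 45.3 + 47.3
Sum = 299.6 mm
Mean = 299.6 / 8 = 37.45 mm

37.45 mm


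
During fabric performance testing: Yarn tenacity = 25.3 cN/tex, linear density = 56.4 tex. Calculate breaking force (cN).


Formula: Breaking force = Tenacity * Linear density
F = 25.3 cN/tex * 56.4 tex
F = 1426.92 cN

1426.92 cN


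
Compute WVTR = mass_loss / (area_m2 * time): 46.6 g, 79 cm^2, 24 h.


Formula: WVTR = mass_loss / (area * time)
Step 1: Convert area: 79 cm^2 = 0.0079 m^2
Step 2: WVTR = 46.6 g / (0.0079 m^2 * 24 h)
Step 3: WVTR = 46.6 / 0.1896 = 245.8 g/m^2/h

245.8 g/m^2/h


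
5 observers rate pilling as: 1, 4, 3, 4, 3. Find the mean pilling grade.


Formula: Mean = sum / count
Sum = 1 + 4 + 3 + 4 + 3 = 15
Mean = 15 / 5 = 3.0

3.0


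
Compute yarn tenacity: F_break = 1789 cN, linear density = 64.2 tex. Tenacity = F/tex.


Formula: Tenacity = Breaking force / Linear density
Tenacity = 1789 cN / 64.2 tex
Tenacity = 27.87 cN/tex

27.87 cN/tex


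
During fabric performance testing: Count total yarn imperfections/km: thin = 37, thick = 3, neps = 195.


Formula: Total = thin places + thick places + neps
Total = 37 + 3 + 195
Total = 235 imperfections/km

235 imperfections/km


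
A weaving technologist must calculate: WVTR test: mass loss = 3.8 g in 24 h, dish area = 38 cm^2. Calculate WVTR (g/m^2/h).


Formula: WVTR = mass_loss / (area * time)
Step 1: Convert area: 38 cm^2 = 0.0038 m^2
Step 2: WVTR = 3.8 g / (0.0038 m^2 * 24 h)
Step 3: WVTR = 3.8 / 0.0912 = 41.7 g/m^2/h

41.7 g/m^2/h


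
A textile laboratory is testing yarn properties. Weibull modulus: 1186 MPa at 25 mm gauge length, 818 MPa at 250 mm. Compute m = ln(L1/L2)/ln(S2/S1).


Formula: m = ln(L1/L2) / ln(S2/S1)
Step 1: ln(L1/L2) = ln(25/250) = -2.30259
Step 2: S2/S1 = 818/1186 = 0.68971
Step 3: ln(S2/S1) = ln(0.68971) = -0.37148
Step 4: m = -2.30259 / -0.37148 = 6.20

6.20 (Weibull m)


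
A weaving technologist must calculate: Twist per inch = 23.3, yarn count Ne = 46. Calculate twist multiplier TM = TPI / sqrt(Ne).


Formula: TM = TPI / sqrt(Ne)
Step 1: sqrt(Ne) = sqrt(46) = 6.7823
Step 2: TM = 23.3 / 6.7823 = 3.44

3.44 TM


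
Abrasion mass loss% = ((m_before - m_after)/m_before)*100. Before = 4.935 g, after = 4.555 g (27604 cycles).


Formula: Mass loss% = ((m_before - m_after) / m_before) * 100
Step 1: Mass loss = 4.935 - 4.555 = 0.38 g
Step 2: Ratio = 0.38 / 4.935 = 0.077001
Step 3: Mass loss% = 0.077001 * 100 = 7.7001% ≈ 7.70%

7.70%


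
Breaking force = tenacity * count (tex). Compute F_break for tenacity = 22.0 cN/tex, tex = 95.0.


Formula: Breaking force = Tenacity * Linear density
F = 22.0 cN/tex * 95.0 tex
F = 2090.00 cN

2090.00 cN


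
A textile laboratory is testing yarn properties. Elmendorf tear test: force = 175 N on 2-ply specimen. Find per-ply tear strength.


Formula: Per-ply strength = Total force / Number of plies
Per-ply = 175 N / 2
Per-ply = 87.5 N

87.5 N


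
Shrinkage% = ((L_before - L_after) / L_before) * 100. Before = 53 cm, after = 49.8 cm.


Formula: Shrinkage% = ((L_before - L_after) / L_before) * 100
Step 1: Shrinkage = 53 - 49.8 = 3.2 cm
Step 2: Shrinkage% = (3.2 / 53) * 100
Step 3: Shrinkage% = 0.060377 * 100 = 6.0377% ≈ 6.0%

6.0%


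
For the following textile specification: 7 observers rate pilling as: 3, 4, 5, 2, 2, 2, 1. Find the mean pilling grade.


Formula: Mean = sum / count
Sum = 3 + 4 + 5 + 2 + 2 + 2 + 1 = 19
Mean = 19 / 7 = 2.7

2.7


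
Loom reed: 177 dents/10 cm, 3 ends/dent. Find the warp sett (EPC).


Formula: EPC = (dents per 10 cm * ends per dent) / 10
Step 1: Total ends per 10 cm = 177 * 3 = 531
Step 2: EPC = 531 / 10 = 53.1 ends/cm

53.1 ends/cm


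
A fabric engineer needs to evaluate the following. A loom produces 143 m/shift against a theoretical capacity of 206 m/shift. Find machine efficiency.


Formula: Efficiency% = (Actual output / Theoretical output) * 100
Efficiency% = (143 / 206) * 100
Efficiency% = 0.694175 * 100 = 69.4175% ≈ 69.4%

69.4%


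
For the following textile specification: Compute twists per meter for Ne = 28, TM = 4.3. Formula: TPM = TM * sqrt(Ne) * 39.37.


Formula: TPM = TM * sqrt(Ne) * 39.37
Step 1: sqrt(Ne) = sqrt(28) = 5.2915
Step 2: TM * sqrt(Ne) = 4.3 * 5.2915 = 22.7535
Step 3: TPM = 22.7535 * 39.37 = 896 twists/m

896 twists/m


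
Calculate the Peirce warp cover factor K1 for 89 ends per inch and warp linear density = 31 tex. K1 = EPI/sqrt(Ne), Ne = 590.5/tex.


Formula: K1 = EPI / sqrt(Ne), with Ne = 590.5 / tex_warp
Step 1: Ne = 590.5 / 31 = 19.048
Step 2: sqrt(Ne) = sqrt(19.048) = 4.3644
Step 3: K1 = 89 / 4.3644 = 20.4

20.4


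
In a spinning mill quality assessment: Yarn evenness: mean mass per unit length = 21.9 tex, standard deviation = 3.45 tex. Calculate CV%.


Formula: CV% = (standard deviation / mean) * 100
Step 1: Ratio = 3.45 / 21.9 = 0.157534
Step 2: CV% = 0.157534 * 100 = 15.7534% ≈ 15.8%

15.8%


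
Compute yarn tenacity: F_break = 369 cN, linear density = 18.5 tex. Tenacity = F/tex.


Formula: Tenacity = Breaking force / Linear density
Tenacity = 369 cN / 18.5 tex
Tenacity = 19.95 cN/tex

19.95 cN/tex


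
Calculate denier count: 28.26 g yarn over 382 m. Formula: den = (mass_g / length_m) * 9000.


Formula: den = (mass_g / length_m) * 9000
Substituting: den = (28.26 / 382) * 9000
Intermediate: 28.26 / 382 = 0.07397906 g/m
den = 0.07397906 * 9000 = 665.8 denier

665.8 denier


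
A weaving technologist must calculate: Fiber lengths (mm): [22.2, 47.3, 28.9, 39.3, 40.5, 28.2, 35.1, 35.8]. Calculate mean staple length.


Formula: Mean = sum of lengths / count
Sum = 22.2 + 47.3 + 28.9 + 39.3 + 40.5 + 28.2 + 35.1 + 35.8
Sum = 277.3 mm
Mean = 277.3 / 8 = 34.66 mm

34.66 mm


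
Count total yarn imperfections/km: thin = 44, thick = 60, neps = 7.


Formula: Total = thin places + thick places + neps
Total = 44 + 60 + 7
Total = 111 imperfections/km

111 imperfections/km


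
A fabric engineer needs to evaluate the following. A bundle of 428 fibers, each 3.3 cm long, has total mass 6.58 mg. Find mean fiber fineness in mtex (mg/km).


Formula: fineness (mtex) = mass (mg) / total length (km) = (mass_mg / total_length_m) * 1000
Step 1: Convert fiber length: 3.3 cm = 0.033 m
Step 2: Total fiber length = 428 * 0.033 = 14.124 m
Step 3: Linear density = 6.58 mg / 14.124 m = 0.4659 mg/m
Step 4: fineness = 0.4659 * 1000 = 465.9 mtex

465.9 mtex


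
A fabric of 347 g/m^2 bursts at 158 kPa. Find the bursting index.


Formula: Bursting Index = Bursting Strength / Fabric GSM
BI = 158 kPa / 347 g/m^2
BI = 0.455 kPa/(g/m^2)

0.455 kPa/(g/m^2)


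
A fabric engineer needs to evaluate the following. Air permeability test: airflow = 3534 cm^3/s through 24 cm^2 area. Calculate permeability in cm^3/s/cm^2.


Formula: Air Permeability = Airflow / Test Area
AP = 3534 cm^3/s / 24 cm^2
AP = 147.3 cm^3/s/cm^2

147.3 cm^3/s/cm^2


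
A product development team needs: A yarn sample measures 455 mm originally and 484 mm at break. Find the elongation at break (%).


Formula: Elongation (%) = ((L_break - L0) / L0) * 100
Step 1: Extension = 484 - 455 = 29 mm
Step 2: Elongation = (29 / 455) * 100
Step 3: Elongation = 0.063736 * 100 = 6.3736% ≈ 6.4%

6.4%


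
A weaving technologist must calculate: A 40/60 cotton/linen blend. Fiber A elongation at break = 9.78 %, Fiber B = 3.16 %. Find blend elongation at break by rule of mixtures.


Formula: Blend property = (fraction_A * property_A) + (fraction_B * property_B)
Step 1: Contribution A = 40/100 * 9.78 % = 3.912 %
Step 2: Contribution B = 60/100 * 3.16 % = 1.896 %
Step 3: Blend elongation at break = 3.912 + 1.896 = 5.808 %

5.808 %


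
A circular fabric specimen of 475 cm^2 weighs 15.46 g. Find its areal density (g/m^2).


Formula: GSM = mass_g / area_m2
Step 1: Convert area: 475 cm^2 = 475 / 10000 = 0.0475 m^2
Step 2: GSM = 15.46 g / 0.0475 m^2 = 325.5 g/m^2

325.5 g/m^2


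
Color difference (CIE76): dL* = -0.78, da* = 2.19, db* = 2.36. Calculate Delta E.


Formula: Delta E = sqrt(dL*^2 + da*^2 + db*^2)
Step 1: dL*^2 = (-0.78)^2 = 0.6084
Step 2: da*^2 = 2.19^2 = 4.7961
Step 3: db*^2 = 2.36^2 = 5.5696
Step 4: Sum = 0.6084 + 4.7961 + 5.5696 = 10.9741
Step 5: Delta E = sqrt(10.9741) = 3.31

3.31 Delta E


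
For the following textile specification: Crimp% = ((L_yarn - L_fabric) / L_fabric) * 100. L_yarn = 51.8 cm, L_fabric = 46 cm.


Formula: Crimp% = ((L_yarn - L_fabric) / L_fabric) * 100
Step 1: Extension = 51.8 - 46 = 5.8 cm
Step 2: Crimp% = (5.8 / 46) * 100
Step 3: Crimp% = 0.126087 * 100 = 12.6087% ≈ 12.6%

12.6%


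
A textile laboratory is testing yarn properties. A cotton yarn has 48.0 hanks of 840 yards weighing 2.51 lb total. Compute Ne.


Formula: Ne = hanks / mass_lb
Substituting: Ne = 48.0 / 2.51
Ne = 19.1

19.1 Ne


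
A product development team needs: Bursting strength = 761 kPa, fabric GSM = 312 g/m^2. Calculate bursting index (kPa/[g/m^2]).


Formula: Bursting Index = Bursting Strength / Fabric GSM
BI = 761 kPa / 312 g/m^2
BI = 2.439 kPa/(g/m^2)

2.439 kPa/(g/m^2)


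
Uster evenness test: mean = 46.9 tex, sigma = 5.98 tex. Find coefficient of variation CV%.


Formula: CV% = (standard deviation / mean) * 100
Step 1: Ratio = 5.98 / 46.9 = 0.127505
Step 2: CV% = 0.127505 * 100 = 12.7505% ≈ 12.8%

12.8%


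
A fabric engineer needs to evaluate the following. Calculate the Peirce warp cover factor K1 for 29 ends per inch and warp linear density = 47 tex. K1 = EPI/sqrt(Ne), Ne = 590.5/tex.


Formula: K1 = EPI / sqrt(Ne), with Ne = 590.5 / tex_warp
Step 1: Ne = 590.5 / 47 = 12.564
Step 2: sqrt(Ne) = sqrt(12.564) = 3.5446
Step 3: K1 = 29 / 3.5446 = 8.2

8.2


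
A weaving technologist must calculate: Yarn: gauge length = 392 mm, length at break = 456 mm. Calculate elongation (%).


Formula: Elongation (%) = ((L_break - L0) / L0) * 100
Step 1: Extension = 456 - 392 = 64 mm
Step 2: Elongation = (64 / 392) * 100
Step 3: Elongation = 0.163265 * 100 = 16.3265% ≈ 16.3%

16.3%


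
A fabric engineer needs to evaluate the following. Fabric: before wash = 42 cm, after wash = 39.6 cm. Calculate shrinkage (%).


Formula: Shrinkage% = ((L_before - L_after) / L_before) * 100
Step 1: Shrinkage = 42 - 39.6 = 2.4 cm
Step 2: Shrinkage% = (2.4 / 42) * 100
Step 3: Shrinkage% = 0.057143 * 100 = 5.7143% ≈ 5.7%

5.7%


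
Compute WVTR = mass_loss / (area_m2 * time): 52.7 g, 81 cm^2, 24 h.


Formula: WVTR = mass_loss / (area * time)
Step 1: Convert area: 81 cm^2 = 0.0081 m^2
Step 2: WVTR = 52.7 g / (0.0081 m^2 * 24 h)
Step 3: WVTR = 52.7 / 0.1944 = 271.1 g/m^2/h

271.1 g/m^2/h


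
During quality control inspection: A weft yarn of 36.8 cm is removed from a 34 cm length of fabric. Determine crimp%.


Formula: Crimp% = ((L_yarn - L_fabric) / L_fabric) * 100
Step 1: Extension = 36.8 - 34 = 2.8 cm
Step 2: Crimp% = (2.8 / 34) * 100
Step 3: Crimp% = 0.082353 * 100 = 8.2353% ≈ 8.2%

8.2%


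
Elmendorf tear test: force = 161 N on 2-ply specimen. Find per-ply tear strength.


Formula: Per-ply strength = Total force / Number of plies
Per-ply = 161 N / 2
Per-ply = 80.5 N

80.5 N


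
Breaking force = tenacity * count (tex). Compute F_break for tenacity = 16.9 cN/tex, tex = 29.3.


Formula: Breaking force = Tenacity * Linear density
F = 16.9 cN/tex * 29.3 tex
F = 495.17 cN

495.17 cN


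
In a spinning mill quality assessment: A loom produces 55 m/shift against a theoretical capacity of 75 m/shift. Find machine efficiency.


Formula: Efficiency% = (Actual output / Theoretical output) * 100
Efficiency% = (55 / 75) * 100
Efficiency% = 0.733333 * 100 = 73.3333% ≈ 73.3%

73.3%


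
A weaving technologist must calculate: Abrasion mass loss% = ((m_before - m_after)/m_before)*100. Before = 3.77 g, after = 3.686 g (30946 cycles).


Formula: Mass loss% = ((m_before - m_after) / m_before) * 100
Step 1: Mass loss = 3.77 - 3.686 = 0.084 g
Step 2: Ratio = 0.084 / 3.77 = 0.0222812
Step 3: Mass loss% = 0.0222812 * 100 = 2.22812% ≈ 2.23%

2.23%


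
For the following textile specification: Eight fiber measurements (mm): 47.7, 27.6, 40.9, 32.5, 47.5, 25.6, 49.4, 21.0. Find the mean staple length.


Formula: Mean = sum of lengths / count
Sum = 47.7 + 27.6 + 40.9 + 32.5 + 47.5 + 25.6 + 49.4 + 21.0
Sum = 292.2 mm
Mean = 292.2 / 8 = 36.53 mm

36.53 mm


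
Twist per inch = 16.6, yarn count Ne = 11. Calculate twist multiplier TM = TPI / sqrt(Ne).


Formula: TM = TPI / sqrt(Ne)
Step 1: sqrt(Ne) = sqrt(11) = 3.3166
Step 2: TM = 16.6 / 3.3166 = 5.01

5.01 TM


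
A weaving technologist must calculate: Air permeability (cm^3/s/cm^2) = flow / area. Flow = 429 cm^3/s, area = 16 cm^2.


Formula: Air Permeability = Airflow / Test Area
AP = 429 cm^3/s / 16 cm^2
AP = 26.8 cm^3/s/cm^2

26.8 cm^3/s/cm^2


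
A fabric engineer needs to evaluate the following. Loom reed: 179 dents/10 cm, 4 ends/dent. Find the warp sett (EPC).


Formula: EPC = (dents per 10 cm * ends per dent) / 10
Step 1: Total ends per 10 cm = 179 * 4 = 716
Step 2: EPC = 716 / 10 = 71.6 ends/cm

71.6 ends/cm


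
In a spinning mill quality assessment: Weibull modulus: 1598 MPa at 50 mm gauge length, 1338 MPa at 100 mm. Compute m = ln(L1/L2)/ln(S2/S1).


Formula: m = ln(L1/L2) / ln(S2/S1)
Step 1: ln(L1/L2) = ln(50/100) = -0.69315
Step 2: S2/S1 = 1338/1598 = 0.8373
Step 3: ln(S2/S1) = ln(0.8373) = -0.17757
Step 4: m = -0.69315 / -0.17757 = 3.90

3.90 (Weibull m)


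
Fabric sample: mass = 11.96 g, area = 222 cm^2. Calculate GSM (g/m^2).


Formula: GSM = mass_g / area_m2
Step 1: Convert area: 222 cm^2 = 222 / 10000 = 0.0222 m^2
Step 2: GSM = 11.96 g / 0.0222 m^2 = 538.7 g/m^2

538.7 g/m^2


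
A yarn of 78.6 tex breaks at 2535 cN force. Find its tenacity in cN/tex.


Formula: Tenacity = Breaking force / Linear density
Tenacity = 2535 cN / 78.6 tex
Tenacity = 32.25 cN/tex

32.25 cN/tex


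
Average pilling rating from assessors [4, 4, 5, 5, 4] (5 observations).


Formula: Mean = sum / count
Sum = 4 + 4 + 5 + 5 + 4 = 22
Mean = 22 / 5 = 4.4

4.4


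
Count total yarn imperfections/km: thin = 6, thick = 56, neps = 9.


Formula: Total = thin places + thick places + neps
Total = 6 + 56 + 9
Total = 71 imperfections/km

71 imperfections/km


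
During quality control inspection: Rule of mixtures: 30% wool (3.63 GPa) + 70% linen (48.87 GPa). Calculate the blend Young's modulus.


Formula: Blend property = (fraction_A * property_A) + (fraction_B * property_B)
Step 1: Contribution A = 30/100 * 3.63 GPa = 1.089 GPa
Step 2: Contribution B = 70/100 * 48.87 GPa = 34.209 GPa
Step 3: Blend Young's modulus = 1.089 + 34.209 = 35.298 GPa

35.298 GPa


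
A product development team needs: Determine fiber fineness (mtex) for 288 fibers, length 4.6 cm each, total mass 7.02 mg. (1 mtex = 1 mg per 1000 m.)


Formula: fineness (mtex) = mass (mg) / total length (km) = (mass_mg / total_length_m) * 1000
Step 1: Convert fiber length: 4.6 cm = 0.046 m
Step 2: Total fiber length = 288 * 0.046 = 13.248 m
Step 3: Linear density = 7.02 mg / 13.248 m = 0.5299 mg/m
Step 4: fineness = 0.5299 * 1000 = 529.9 mtex

529.9 mtex


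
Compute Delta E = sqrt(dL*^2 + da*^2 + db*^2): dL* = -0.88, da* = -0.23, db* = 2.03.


Formula: Delta E = sqrt(dL*^2 + da*^2 + db*^2)
Step 1: dL*^2 = (-0.88)^2 = 0.7744
Step 2: da*^2 = (-0.23)^2 = 0.0529
Step 3: db*^2 = 2.03^2 = 4.1209
Step 4: Sum = 0.7744 + 0.0529 + 4.1209 = 4.9482
Step 5: Delta E = sqrt(4.9482) = 2.22

2.22 Delta E


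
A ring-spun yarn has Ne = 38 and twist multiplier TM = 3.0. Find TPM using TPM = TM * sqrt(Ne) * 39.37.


Formula: TPM = TM * sqrt(Ne) * 39.37
Step 1: sqrt(Ne) = sqrt(38) = 6.1644
Step 2: TM * sqrt(Ne) = 3.0 * 6.1644 = 18.4932
Step 3: TPM = 18.4932 * 39.37 = 728 twists/m

728 twists/m


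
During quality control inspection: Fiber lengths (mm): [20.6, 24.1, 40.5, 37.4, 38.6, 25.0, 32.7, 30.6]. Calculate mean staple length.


Formula: Mean = sum of lengths / count
Sum = 20.6 + 24.1 + 40.5 + 37.4 + 38.6 + 25.0 + 32.7 + 30.6
Sum = 249.5 mm
Mean = 249.5 / 8 = 31.19 mm

31.19 mm


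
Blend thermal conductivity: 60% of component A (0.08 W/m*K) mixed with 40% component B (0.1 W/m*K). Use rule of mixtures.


Formula: Blend property = (fraction_A * property_A) + (fraction_B * property_B)
Step 1: Contribution A = 60/100 * 0.08 W/m*K = 0.048 W/m*K
Step 2: Contribution B = 40/100 * 0.1 W/m*K = 0.04 W/m*K
Step 3: Blend thermal conductivity = 0.048 + 0.04 = 0.088 W/m*K

0.088 W/m*K


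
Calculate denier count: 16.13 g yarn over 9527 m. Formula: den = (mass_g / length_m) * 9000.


Formula: den = (mass_g / length_m) * 9000
Substituting: den = (16.13 / 9527) * 9000
Intermediate: 16.13 / 9527 = 0.00169308 g/m
den = 0.00169308 * 9000 = 15.2 denier

15.2 denier


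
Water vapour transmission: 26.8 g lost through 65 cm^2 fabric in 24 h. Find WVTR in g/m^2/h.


Formula: WVTR = mass_loss / (area * time)
Step 1: Convert area: 65 cm^2 = 0.0065 m^2
Step 2: WVTR = 26.8 g / (0.0065 m^2 * 24 h)
Step 3: WVTR = 26.8 / 0.156 = 171.8 g/m^2/h

171.8 g/m^2/h


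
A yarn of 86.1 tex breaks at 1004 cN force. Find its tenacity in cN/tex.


Formula: Tenacity = Breaking force / Linear density
Tenacity = 1004 cN / 86.1 tex
Tenacity = 11.66 cN/tex

11.66 cN/tex


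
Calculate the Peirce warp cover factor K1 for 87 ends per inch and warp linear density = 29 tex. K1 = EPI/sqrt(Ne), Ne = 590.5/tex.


Formula: K1 = EPI / sqrt(Ne), with Ne = 590.5 / tex_warp
Step 1: Ne = 590.5 / 29 = 20.362
Step 2: sqrt(Ne) = sqrt(20.362) = 4.5124
Step 3: K1 = 87 / 4.5124 = 19.3

19.3


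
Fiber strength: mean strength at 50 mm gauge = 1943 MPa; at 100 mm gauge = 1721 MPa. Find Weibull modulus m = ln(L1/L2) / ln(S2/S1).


Formula: m = ln(L1/L2) / ln(S2/S1)
Step 1: ln(L1/L2) = ln(50/100) = -0.69315
Step 2: S2/S1 = 1721/1943 = 0.88574
Step 3: ln(S2/S1) = ln(0.88574) = -0.12133
Step 4: m = -0.69315 / -0.12133 = 5.71

5.71 (Weibull m)


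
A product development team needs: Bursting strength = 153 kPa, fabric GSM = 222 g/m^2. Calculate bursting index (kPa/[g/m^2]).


Formula: Bursting Index = Bursting Strength / Fabric GSM
BI = 153 kPa / 222 g/m^2
BI = 0.689 kPa/(g/m^2)

0.689 kPa/(g/m^2)


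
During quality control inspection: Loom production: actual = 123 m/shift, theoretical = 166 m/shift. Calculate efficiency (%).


Formula: Efficiency% = (Actual output / Theoretical output) * 100
Efficiency% = (123 / 166) * 100
Efficiency% = 0.740964 * 100 = 74.0964% ≈ 74.1%

74.1%


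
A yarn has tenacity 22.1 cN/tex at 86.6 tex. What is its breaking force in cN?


Formula: Breaking force = Tenacity * Linear density
F = 22.1 cN/tex * 86.6 tex
F = 1913.86 cN

1913.86 cN


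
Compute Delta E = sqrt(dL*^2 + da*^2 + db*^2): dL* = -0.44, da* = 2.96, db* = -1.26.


Formula: Delta E = sqrt(dL*^2 + da*^2 + db*^2)
Step 1: dL*^2 = (-0.44)^2 = 0.1936
Step 2: da*^2 = 2.96^2 = 8.7616
Step 3: db*^2 = (-1.26)^2 = 1.5876
Step 4: Sum = 0.1936 + 8.7616 + 1.5876 = 10.5428
Step 5: Delta E = sqrt(10.5428) = 3.25

3.25 Delta E


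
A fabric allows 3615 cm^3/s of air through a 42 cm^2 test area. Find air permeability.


Formula: Air Permeability = Airflow / Test Area
AP = 3615 cm^3/s / 42 cm^2
AP = 86.1 cm^3/s/cm^2

86.1 cm^3/s/cm^2


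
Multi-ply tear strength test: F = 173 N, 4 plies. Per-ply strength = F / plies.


Formula: Per-ply strength = Total force / Number of plies
Per-ply = 173 N / 4
Per-ply = 43.25 N

43.25 N


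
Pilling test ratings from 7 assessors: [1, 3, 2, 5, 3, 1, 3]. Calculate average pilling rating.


Formula: Mean = sum / count
Sum = 1 + 3 + 2 + 5 + 3 + 1 + 3 = 18
Mean = 18 / 7 = 2.6

2.6


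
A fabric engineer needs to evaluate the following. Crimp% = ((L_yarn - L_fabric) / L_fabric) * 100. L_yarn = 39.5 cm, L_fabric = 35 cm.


Formula: Crimp% = ((L_yarn - L_fabric) / L_fabric) * 100
Step 1: Extension = 39.5 - 35 = 4.5 cm
Step 2: Crimp% = (4.5 / 35) * 100
Step 3: Crimp% = 0.128571 * 100 = 12.8571% ≈ 12.9%

12.9%


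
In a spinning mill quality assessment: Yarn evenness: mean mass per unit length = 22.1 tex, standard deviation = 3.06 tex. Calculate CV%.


Formula: CV% = (standard deviation / mean) * 100
Step 1: Ratio = 3.06 / 22.1 = 0.138462
Step 2: CV% = 0.138462 * 100 = 13.8462% ≈ 13.8%

13.8%


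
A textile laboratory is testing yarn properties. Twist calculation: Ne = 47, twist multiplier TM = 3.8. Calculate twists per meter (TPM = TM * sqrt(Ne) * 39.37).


Formula: TPM = TM * sqrt(Ne) * 39.37
Step 1: sqrt(Ne) = sqrt(47) = 6.8557
Step 2: TM * sqrt(Ne) = 3.8 * 6.8557 = 26.0517
Step 3: TPM = 26.0517 * 39.37 = 1026 twists/m

1026 twists/m


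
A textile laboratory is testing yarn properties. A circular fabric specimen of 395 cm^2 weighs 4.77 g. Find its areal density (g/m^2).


Formula: GSM = mass_g / area_m2
Step 1: Convert area: 395 cm^2 = 395 / 10000 = 0.0395 m^2
Step 2: GSM = 4.77 g / 0.0395 m^2 = 120.8 g/m^2

120.8 g/m^2


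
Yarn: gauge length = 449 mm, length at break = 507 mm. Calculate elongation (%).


Formula: Elongation (%) = ((L_break - L0) / L0) * 100
Step 1: Extension = 507 - 449 = 58 mm
Step 2: Elongation = (58 / 449) * 100
Step 3: Elongation = 0.129176 * 100 = 12.9176% ≈ 12.9%

12.9%


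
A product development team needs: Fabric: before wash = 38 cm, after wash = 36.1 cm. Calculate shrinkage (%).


Formula: Shrinkage% = ((L_before - L_after) / L_before) * 100
Step 1: Shrinkage = 38 - 36.1 = 1.9 cm
Step 2: Shrinkage% = (1.9 / 38) * 100
Step 3: Shrinkage% = 0.05 * 100 = 5.0%

5.0%


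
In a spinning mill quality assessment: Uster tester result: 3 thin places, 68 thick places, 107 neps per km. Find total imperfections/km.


Formula: Total = thin places + thick places + neps
Total = 3 + 68 + 107
Total = 178 imperfections/km

178 imperfections/km


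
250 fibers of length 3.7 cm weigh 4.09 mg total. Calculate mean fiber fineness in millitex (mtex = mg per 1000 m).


Formula: fineness (mtex) = mass (mg) / total length (km) = (mass_mg / total_length_m) * 1000
Step 1: Convert fiber length: 3.7 cm = 0.037 m
Step 2: Total fiber length = 250 * 0.037 = 9.25 m
Step 3: Linear density = 4.09 mg / 9.25 m = 0.4422 mg/m
Step 4: fineness = 0.4422 * 1000 = 442.2 mtex

442.2 mtex


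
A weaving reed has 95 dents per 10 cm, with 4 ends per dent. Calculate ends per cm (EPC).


Formula: EPC = (dents per 10 cm * ends per dent) / 10
Step 1: Total ends per 10 cm = 95 * 4 = 380
Step 2: EPC = 380 / 10 = 38.0 ends/cm

38.0 ends/cm


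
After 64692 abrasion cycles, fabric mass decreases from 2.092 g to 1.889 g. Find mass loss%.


Formula: Mass loss% = ((m_before - m_after) / m_before) * 100
Step 1: Mass loss = 2.092 - 1.889 = 0.203 g
Step 2: Ratio = 0.203 / 2.092 = 0.0970363
Step 3: Mass loss% = 0.0970363 * 100 = 9.70363% ≈ 9.70%

9.70%


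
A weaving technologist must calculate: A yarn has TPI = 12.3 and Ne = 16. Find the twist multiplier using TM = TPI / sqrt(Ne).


Formula: TM = TPI / sqrt(Ne)
Step 1: sqrt(Ne) = sqrt(16) = 4
Step 2: TM = 12.3 / 4 = 3.08

3.08 TM


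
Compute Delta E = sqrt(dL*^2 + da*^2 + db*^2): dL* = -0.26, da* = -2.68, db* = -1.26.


Formula: Delta E = sqrt(dL*^2 + da*^2 + db*^2)
Step 1: dL*^2 = (-0.26)^2 = 0.0676
Step 2: da*^2 = (-2.68)^2 = 7.1824
Step 3: db*^2 = (-1.26)^2 = 1.5876
Step 4: Sum = 0.0676 + 7.1824 + 1.5876 = 8.8376
Step 5: Delta E = sqrt(8.8376) = 2.97

2.97 Delta E


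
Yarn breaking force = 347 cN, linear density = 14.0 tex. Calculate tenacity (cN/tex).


Formula: Tenacity = Breaking force / Linear density
Tenacity = 347 cN / 14.0 tex
Tenacity = 24.79 cN/tex

24.79 cN/tex


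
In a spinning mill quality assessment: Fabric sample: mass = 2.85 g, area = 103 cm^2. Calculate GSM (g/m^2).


Formula: GSM = mass_g / area_m2
Step 1: Convert area: 103 cm^2 = 103 / 10000 = 0.0103 m^2
Step 2: GSM = 2.85 g / 0.0103 m^2 = 276.7 g/m^2

276.7 g/m^2


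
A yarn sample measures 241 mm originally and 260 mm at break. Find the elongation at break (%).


Formula: Elongation (%) = ((L_break - L0) / L0) * 100
Step 1: Extension = 260 - 241 = 19 mm
Step 2: Elongation = (19 / 241) * 100
Step 3: Elongation = 0.078838 * 100 = 7.8838% ≈ 7.9%

7.9%


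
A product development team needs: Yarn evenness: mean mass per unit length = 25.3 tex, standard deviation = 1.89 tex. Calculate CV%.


Formula: CV% = (standard deviation / mean) * 100
Step 1: Ratio = 1.89 / 25.3 = 0.074704
Step 2: CV% = 0.074704 * 100 = 7.4704% ≈ 7.5%

7.5%


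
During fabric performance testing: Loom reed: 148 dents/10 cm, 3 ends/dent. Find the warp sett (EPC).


Formula: EPC = (dents per 10 cm * ends per dent) / 10
Step 1: Total ends per 10 cm = 148 * 3 = 444
Step 2: EPC = 444 / 10 = 44.4 ends/cm

44.4 ends/cm


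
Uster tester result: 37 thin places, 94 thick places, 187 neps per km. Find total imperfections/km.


Formula: Total = thin places + thick places + neps
Total = 37 + 94 + 187
Total = 318 imperfections/km

318 imperfections/km


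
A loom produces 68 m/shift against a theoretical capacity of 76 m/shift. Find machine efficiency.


Formula: Efficiency% = (Actual output / Theoretical output) * 100
Efficiency% = (68 / 76) * 100
Efficiency% = 0.894737 * 100 = 89.4737% ≈ 89.5%

89.5%


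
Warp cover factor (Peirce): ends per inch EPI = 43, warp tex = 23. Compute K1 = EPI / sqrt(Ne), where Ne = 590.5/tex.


Formula: K1 = EPI / sqrt(Ne), with Ne = 590.5 / tex_warp
Step 1: Ne = 590.5 / 23 = 25.674
Step 2: sqrt(Ne) = sqrt(25.674) = 5.067
Step 3: K1 = 43 / 5.067 = 8.5

8.5


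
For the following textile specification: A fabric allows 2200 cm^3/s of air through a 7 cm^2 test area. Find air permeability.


Formula: Air Permeability = Airflow / Test Area
AP = 2200 cm^3/s / 7 cm^2
AP = 314.3 cm^3/s/cm^2

314.3 cm^3/s/cm^2


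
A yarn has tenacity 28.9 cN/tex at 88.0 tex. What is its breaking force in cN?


Formula: Breaking force = Tenacity * Linear density
F = 28.9 cN/tex * 88.0 tex
F = 2543.20 cN

2543.20 cN


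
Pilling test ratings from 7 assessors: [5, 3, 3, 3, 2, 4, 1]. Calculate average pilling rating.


Formula: Mean = sum / count
Sum = 5 + 3 + 3 + 3 + 2 + 4 + 1 = 21
Mean = 21 / 7 = 3.0

3.0


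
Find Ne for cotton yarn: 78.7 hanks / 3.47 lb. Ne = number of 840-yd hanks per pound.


Formula: Ne = hanks / mass_lb
Substituting: Ne = 78.7 / 3.47
Ne = 22.7

22.7 Ne


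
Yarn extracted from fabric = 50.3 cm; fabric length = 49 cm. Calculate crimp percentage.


Formula: Crimp% = ((L_yarn - L_fabric) / L_fabric) * 100
Step 1: Extension = 50.3 - 49 = 1.3 cm
Step 2: Crimp% = (1.3 / 49) * 100
Step 3: Crimp% = 0.026531 * 100 = 2.6531% ≈ 2.7%

2.7%


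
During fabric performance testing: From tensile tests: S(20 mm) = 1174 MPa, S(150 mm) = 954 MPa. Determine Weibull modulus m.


Formula: m = ln(L1/L2) / ln(S2/S1)
Step 1: ln(L1/L2) = ln(20/150) = -2.01490
Step 2: S2/S1 = 954/1174 = 0.81261
Step 3: ln(S2/S1) = ln(0.81261) = -0.20750
Step 4: m = -2.01490 / -0.20750 = 9.71

9.71 (Weibull m)


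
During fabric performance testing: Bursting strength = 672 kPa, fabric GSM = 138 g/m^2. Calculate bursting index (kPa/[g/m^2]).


Formula: Bursting Index = Bursting Strength / Fabric GSM
BI = 672 kPa / 138 g/m^2
BI = 4.870 kPa/(g/m^2)

4.870 kPa/(g/m^2)


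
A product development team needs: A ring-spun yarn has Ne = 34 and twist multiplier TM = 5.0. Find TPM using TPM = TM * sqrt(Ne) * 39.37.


Formula: TPM = TM * sqrt(Ne) * 39.37
Step 1: sqrt(Ne) = sqrt(34) = 5.831
Step 2: TM * sqrt(Ne) = 5.0 * 5.831 = 29.155
Step 3: TPM = 29.155 * 39.37 = 1148 twists/m

1148 twists/m


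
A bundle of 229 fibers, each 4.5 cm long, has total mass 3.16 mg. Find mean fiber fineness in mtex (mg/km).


Formula: fineness (mtex) = mass (mg) / total length (km) = (mass_mg / total_length_m) * 1000
Step 1: Convert fiber length: 4.5 cm = 0.045 m
Step 2: Total fiber length = 229 * 0.045 = 10.305 m
Step 3: Linear density = 3.16 mg / 10.305 m = 0.3066 mg/m
Step 4: fineness = 0.3066 * 1000 = 306.6 mtex

306.6 mtex


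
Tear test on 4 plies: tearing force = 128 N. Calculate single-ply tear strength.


Formula: Per-ply strength = Total force / Number of plies
Per-ply = 128 N / 4
Per-ply = 32 N

32 N


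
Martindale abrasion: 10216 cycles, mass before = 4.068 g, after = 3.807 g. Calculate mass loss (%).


Formula: Mass loss% = ((m_before - m_after) / m_before) * 100
Step 1: Mass loss = 4.068 - 3.807 = 0.261 g
Step 2: Ratio = 0.261 / 4.068 = 0.0641593
Step 3: Mass loss% = 0.0641593 * 100 = 6.41593% ≈ 6.42%

6.42%


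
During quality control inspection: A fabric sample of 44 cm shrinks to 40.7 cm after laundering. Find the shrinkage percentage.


Formula: Shrinkage% = ((L_before - L_after) / L_before) * 100
Step 1: Shrinkage = 44 - 40.7 = 3.3 cm
Step 2: Shrinkage% = (3.3 / 44) * 100
Step 3: Shrinkage% = 0.075 * 100 = 7.5%

7.5%


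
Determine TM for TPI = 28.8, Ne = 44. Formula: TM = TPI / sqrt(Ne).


Formula: TM = TPI / sqrt(Ne)
Step 1: sqrt(Ne) = sqrt(44) = 6.6332
Step 2: TM = 28.8 / 6.6332 = 4.34

4.34 TM


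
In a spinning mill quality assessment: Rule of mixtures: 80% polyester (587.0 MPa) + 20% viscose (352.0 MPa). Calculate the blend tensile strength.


Formula: Blend property = (fraction_A * property_A) + (fraction_B * property_B)
Step 1: Contribution A = 80/100 * 587.0 MPa = 469.6 MPa
Step 2: Contribution B = 20/100 * 352.0 MPa = 70.4 MPa
Step 3: Blend tensile strength = 469.6 + 70.4 = 540.0 MPa

540.0 MPa


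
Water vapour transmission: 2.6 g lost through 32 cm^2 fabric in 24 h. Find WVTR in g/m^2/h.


Formula: WVTR = mass_loss / (area * time)
Step 1: Convert area: 32 cm^2 = 0.0032 m^2
Step 2: WVTR = 2.6 g / (0.0032 m^2 * 24 h)
Step 3: WVTR = 2.6 / 0.0768 = 33.9 g/m^2/h

33.9 g/m^2/h


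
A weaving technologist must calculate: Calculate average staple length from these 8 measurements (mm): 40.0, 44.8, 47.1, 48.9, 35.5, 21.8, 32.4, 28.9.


Formula: Mean = sum of lengths / count
Sum = 40.0 + 44.8 + 47.1 + 48.9 + 35.5 + 21.8 + 32.4 + 28.9
Sum = 299.4 mm
Mean = 299.4 / 8 = 37.43 mm

37.43 mm


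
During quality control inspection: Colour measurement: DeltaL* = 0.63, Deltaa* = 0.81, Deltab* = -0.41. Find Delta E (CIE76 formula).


Formula: Delta E = sqrt(dL*^2 + da*^2 + db*^2)
Step 1: dL*^2 = 0.63^2 = 0.3969
Step 2: da*^2 = 0.81^2 = 0.6561
Step 3: db*^2 = (-0.41)^2 = 0.1681
Step 4: Sum = 0.3969 + 0.6561 + 0.1681 = 1.2211
Step 5: Delta E = sqrt(1.2211) = 1.11

1.11 Delta E


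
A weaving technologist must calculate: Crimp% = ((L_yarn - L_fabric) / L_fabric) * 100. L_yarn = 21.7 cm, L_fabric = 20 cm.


Formula: Crimp% = ((L_yarn - L_fabric) / L_fabric) * 100
Step 1: Extension = 21.7 - 20 = 1.7 cm
Step 2: Crimp% = (1.7 / 20) * 100
Step 3: Crimp% = 0.085 * 100 = 8.5%

8.5%


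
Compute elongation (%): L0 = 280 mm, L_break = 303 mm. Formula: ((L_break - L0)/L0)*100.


Formula: Elongation (%) = ((L_break - L0) / L0) * 100
Step 1: Extension = 303 - 280 = 23 mm
Step 2: Elongation = (23 / 280) * 100
Step 3: Elongation = 0.082143 * 100 = 8.2143% ≈ 8.2%

8.2%


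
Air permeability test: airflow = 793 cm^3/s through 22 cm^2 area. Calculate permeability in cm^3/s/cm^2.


Formula: Air Permeability = Airflow / Test Area
AP = 793 cm^3/s / 22 cm^2
AP = 36.0 cm^3/s/cm^2

36.0 cm^3/s/cm^2


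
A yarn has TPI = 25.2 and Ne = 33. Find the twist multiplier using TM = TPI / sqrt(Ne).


Formula: TM = TPI / sqrt(Ne)
Step 1: sqrt(Ne) = sqrt(33) = 5.7446
Step 2: TM = 25.2 / 5.7446 = 4.39

4.39 TM


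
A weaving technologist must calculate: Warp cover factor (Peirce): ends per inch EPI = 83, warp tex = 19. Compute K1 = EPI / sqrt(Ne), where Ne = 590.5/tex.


Formula: K1 = EPI / sqrt(Ne), with Ne = 590.5 / tex_warp
Step 1: Ne = 590.5 / 19 = 31.079
Step 2: sqrt(Ne) = sqrt(31.079) = 5.5749
Step 3: K1 = 83 / 5.5749 = 14.9

14.9


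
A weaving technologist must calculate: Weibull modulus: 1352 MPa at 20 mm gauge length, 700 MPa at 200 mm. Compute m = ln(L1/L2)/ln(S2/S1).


Formula: m = ln(L1/L2) / ln(S2/S1)
Step 1: ln(L1/L2) = ln(20/200) = -2.30259
Step 2: S2/S1 = 700/1352 = 0.51775
Step 3: ln(S2/S1) = ln(0.51775) = -0.65826
Step 4: m = -2.30259 / -0.65826 = 3.50

3.50 (Weibull m)


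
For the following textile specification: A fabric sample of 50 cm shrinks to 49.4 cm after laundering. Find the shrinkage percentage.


Formula: Shrinkage% = ((L_before - L_after) / L_before) * 100
Step 1: Shrinkage = 50 - 49.4 = 0.6 cm
Step 2: Shrinkage% = (0.6 / 50) * 100
Step 3: Shrinkage% = 0.012 * 100 = 1.2%

1.2%


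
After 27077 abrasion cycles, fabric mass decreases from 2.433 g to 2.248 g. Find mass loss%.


Formula: Mass loss% = ((m_before - m_after) / m_before) * 100
Step 1: Mass loss = 2.433 - 2.248 = 0.185 g
Step 2: Ratio = 0.185 / 2.433 = 0.0760378
Step 3: Mass loss% = 0.0760378 * 100 = 7.60378% ≈ 7.60%

7.60%


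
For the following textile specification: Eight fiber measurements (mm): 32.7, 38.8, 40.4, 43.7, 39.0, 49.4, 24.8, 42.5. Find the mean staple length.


Formula: Mean = sum of lengths / count
Sum = 32.7 + 38.8 + 40.4 + 43.7 + 39.0 + 49.4 + 24.8 + 42.5
Sum = 311.3 mm
Mean = 311.3 / 8 = 38.91 mm

38.91 mm


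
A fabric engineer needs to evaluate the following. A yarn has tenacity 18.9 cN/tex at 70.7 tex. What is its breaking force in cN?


Formula: Breaking force = Tenacity * Linear density
F = 18.9 cN/tex * 70.7 tex
F = 1336.23 cN

1336.23 cN


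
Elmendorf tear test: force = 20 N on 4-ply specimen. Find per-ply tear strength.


Formula: Per-ply strength = Total force / Number of plies
Per-ply = 20 N / 4
Per-ply = 5 N

5 N


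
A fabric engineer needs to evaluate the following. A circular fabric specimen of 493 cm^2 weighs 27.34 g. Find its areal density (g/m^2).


Formula: GSM = mass_g / area_m2
Step 1: Convert area: 493 cm^2 = 493 / 10000 = 0.0493 m^2
Step 2: GSM = 27.34 g / 0.0493 m^2 = 554.6 g/m^2

554.6 g/m^2


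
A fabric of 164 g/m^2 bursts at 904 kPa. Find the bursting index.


Formula: Bursting Index = Bursting Strength / Fabric GSM
BI = 904 kPa / 164 g/m^2
BI = 5.512 kPa/(g/m^2)

5.512 kPa/(g/m^2)


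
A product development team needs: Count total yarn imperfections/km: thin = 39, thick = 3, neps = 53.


Formula: Total = thin places + thick places + neps
Total = 39 + 3 + 53
Total = 95 imperfections/km

95 imperfections/km


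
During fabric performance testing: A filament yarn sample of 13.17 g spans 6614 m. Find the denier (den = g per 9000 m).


Formula: den = (mass_g / length_m) * 9000
Substituting: den = (13.17 / 6614) * 9000
Intermediate: 13.17 / 6614 = 0.00199123 g/m
den = 0.00199123 * 9000 = 17.9 denier

17.9 denier


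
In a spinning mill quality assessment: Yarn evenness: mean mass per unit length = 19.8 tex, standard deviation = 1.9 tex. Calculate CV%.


Formula: CV% = (standard deviation / mean) * 100
Step 1: Ratio = 1.9 / 19.8 = 0.09596
Step 2: CV% = 0.09596 * 100 = 9.596% ≈ 9.6%

9.6%


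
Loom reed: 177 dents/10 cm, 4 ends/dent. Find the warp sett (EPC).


Formula: EPC = (dents per 10 cm * ends per dent) / 10
Step 1: Total ends per 10 cm = 177 * 4 = 708
Step 2: EPC = 708 / 10 = 70.8 ends/cm

70.8 ends/cm


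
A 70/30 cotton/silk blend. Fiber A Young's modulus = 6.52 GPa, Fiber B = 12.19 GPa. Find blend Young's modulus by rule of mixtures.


Formula: Blend property = (fraction_A * property_A) + (fraction_B * property_B)
Step 1: Contribution A = 70/100 * 6.52 GPa = 4.564 GPa
Step 2: Contribution B = 30/100 * 12.19 GPa = 3.657 GPa
Step 3: Blend Young's modulus = 4.564 + 3.657 = 8.221 GPa

8.221 GPa


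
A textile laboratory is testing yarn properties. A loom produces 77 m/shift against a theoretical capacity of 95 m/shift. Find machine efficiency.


Formula: Efficiency% = (Actual output / Theoretical output) * 100
Efficiency% = (77 / 95) * 100
Efficiency% = 0.810526 * 100 = 81.0526% ≈ 81.1%

81.1%


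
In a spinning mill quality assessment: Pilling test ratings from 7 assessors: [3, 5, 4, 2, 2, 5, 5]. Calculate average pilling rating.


Formula: Mean = sum / count
Sum = 3 + 5 + 4 + 2 + 2 + 5 + 5 = 26
Mean = 26 / 7 = 3.7

3.7


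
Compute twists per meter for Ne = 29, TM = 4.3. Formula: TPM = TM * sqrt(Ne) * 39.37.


Formula: TPM = TM * sqrt(Ne) * 39.37
Step 1: sqrt(Ne) = sqrt(29) = 5.3852
Step 2: TM * sqrt(Ne) = 4.3 * 5.3852 = 23.1564
Step 3: TPM = 23.1564 * 39.37 = 912 twists/m

912 twists/m


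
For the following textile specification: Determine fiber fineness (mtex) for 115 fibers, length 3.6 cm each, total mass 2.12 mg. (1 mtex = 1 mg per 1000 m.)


Formula: fineness (mtex) = mass (mg) / total length (km) = (mass_mg / total_length_m) * 1000
Step 1: Convert fiber length: 3.6 cm = 0.036 m
Step 2: Total fiber length = 115 * 0.036 = 4.14 m
Step 3: Linear density = 2.12 mg / 4.14 m = 0.5121 mg/m
Step 4: fineness = 0.5121 * 1000 = 512.1 mtex

512.1 mtex


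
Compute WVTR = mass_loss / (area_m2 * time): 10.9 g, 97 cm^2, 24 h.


Formula: WVTR = mass_loss / (area * time)
Step 1: Convert area: 97 cm^2 = 0.0097 m^2
Step 2: WVTR = 10.9 g / (0.0097 m^2 * 24 h)
Step 3: WVTR = 10.9 / 0.2328 = 46.8 g/m^2/h

46.8 g/m^2/h


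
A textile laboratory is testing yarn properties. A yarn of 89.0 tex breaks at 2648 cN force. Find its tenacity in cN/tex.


Formula: Tenacity = Breaking force / Linear density
Tenacity = 2648 cN / 89.0 tex
Tenacity = 29.75 cN/tex

29.75 cN/tex


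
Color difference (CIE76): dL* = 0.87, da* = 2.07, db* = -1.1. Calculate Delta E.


Formula: Delta E = sqrt(dL*^2 + da*^2 + db*^2)
Step 1: dL*^2 = 0.87^2 = 0.7569
Step 2: da*^2 = 2.07^2 = 4.2849
Step 3: db*^2 = (-1.1)^2 = 1.21
Step 4: Sum = 0.7569 + 4.2849 + 1.21 = 6.2518
Step 5: Delta E = sqrt(6.2518) = 2.5

2.5 Delta E
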